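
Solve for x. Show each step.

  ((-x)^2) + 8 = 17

Step 1. [((-x)^2) + 8 = 17] +8 is outermost — subtract 8 both sides. So sub: (-x)^2 = 9.
Step 2. [(-x)^2 = 9] LHS squared, RHS 9 ≥ 0: apply √ (±), so sqrt: -x = 3 or -3.
Step 3. [-x = 3 or -3] flip signs both sides. So neg: x = -3 or 3.

Answer: x ∈ {-3, 3}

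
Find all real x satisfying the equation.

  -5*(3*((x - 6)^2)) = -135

Step 1. [-5*(3*((x - 6)^2)) = -135] leading coefficient -5: divide by -5. So div: 3*((x - 6)^2) = 27.
Step 2. [3*((x - 6)^2) = 27] divide by the outer 3. So div: (x - 6)^2 = 9.
Step 3. [(x - 6)^2 = 9] LHS squared, RHS 9 ≥ 0: apply √ (±). So sqrt: x - 6 = 3 or -3.
Step 4. [x - 6 = 3 or -3] peel the -6: add 6 from each side. So sub: x = 9 or 3.

Answer: x ∈ {3, 9}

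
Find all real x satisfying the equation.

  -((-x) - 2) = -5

Step 1. [-((-x) - 2) = -5] LHS negated; negate both sides ⇒ neg: (-x) - 2 = 5.
Step 2. [(-x) - 2 = 5] 2 comes off first (add 2). So sub: -x = 7.
Step 3. [-x = 7] leading − — multiply by −1 ⇒ neg: x = -7.

Answer: x ∈ {-7}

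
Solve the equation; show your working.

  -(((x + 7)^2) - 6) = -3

Step 1. [-(((x + 7)^2) - 6) = -3] flip signs both sides. So neg: ((x + 7)^2) - 6 = 3.
Step 2. [((x + 7)^2) - 6 = 3] add 6: x sits inside (… - 6) ⇒ sub: (x + 7)^2 = 9.
Step 3. [(x + 7)^2 = 9] 9 ≥ 0, LHS is (·)² — take ±√ ⇒ sqrt: x + 7 = 3 or -3.
Step 4. [x + 7 = 3 or -3] +7 is outermost — subtract 7 both sides ⇒ sub: x = -4 or -10.

Answer: x ∈ {-10, -4}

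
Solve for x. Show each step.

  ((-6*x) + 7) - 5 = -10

Step 1. [((-6*x) + 7) - 5 = -10] -5 is outermost — add 5 both sides, so sub: (-6*x) + 7 = -5.
Step 2. [(-6*x) + 7 = -5] 7 comes off first (subtract 7). So sub: -6*x = -12.
Step 3. [-6*x = -12] leading coefficient -6: divide by -6, so div: x = 2.

Answer: x ∈ {2}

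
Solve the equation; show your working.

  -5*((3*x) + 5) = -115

Step 1. [-5*((3*x) + 5) = -115] divide by the outer -5 ⇒ div: (3*x) + 5 = 23.
Step 2. [(3*x) + 5 = 23] subtract 5: x sits inside (… + 5). So sub: 3*x = 18.
Step 3. [3*x = 18] LHS = 3·(…); ÷3 both sides, so div: x = 6.

Answer: x ∈ {6}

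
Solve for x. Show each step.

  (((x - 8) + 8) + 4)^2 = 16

Step 1. [(((x - 8) + 8) + 4)^2 = 16] 16 ≥ 0, LHS is (·)² — take ±√. So sqrt: ((x - 8) + 8) + 4 = 4 or -4.
Step 2. [((x - 8) + 8) + 4 = 4 or -4] peel the +4: subtract 4 from each side ⇒ sub: (x - 8) + 8 = 0 or -8.
Step 3. [(x - 8) + 8 = 0 or -8] subtract 8: x sits inside (… + 8), so sub: x - 8 = -8 or -16.
Step 4. [x - 8 = -8 or -16] -8 is outermost — add 8 both sides ⇒ sub: x = 0 or -8.

Answer: x ∈ {-8, 0}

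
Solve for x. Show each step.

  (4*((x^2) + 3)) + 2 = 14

Step 1. [(4*((x^2) + 3)) + 2 = 14] the outer +2 inverts by subtracting 2. So sub: 4*((x^2) + 3) = 12.
Step 2. [4*((x^2) + 3) = 12] divide by the outer 4. So div: (x^2) + 3 = 3.
Step 3. [(x^2) + 3 = 3] peel the +3: subtract 3 from each side, so sub: x^2 = 0.
Step 4. [x^2 = 0] LHS squared, RHS 0 ≥ 0: apply √ (±). So sqrt: x = 0.

Answer: x ∈ {0}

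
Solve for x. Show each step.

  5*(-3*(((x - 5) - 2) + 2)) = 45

Step 1. [5*(-3*(((x - 5) - 2) + 2)) = 45] 5·(inner) — divide through by 5. So div: -3*(((x - 5) - 2) + 2) = 9.
Step 2. [-3*(((x - 5) - 2) + 2) = 9] -3·(inner) — divide through by -3, so div: ((x - 5) - 2) + 2 = -3.
Step 3. [((x - 5) - 2) + 2 = -3] +2 is outermost — subtract 2 both sides. So sub: (x - 5) - 2 = -5.
Step 4. [(x - 5) - 2 = -5] 2 comes off first (add 2) ⇒ sub: x - 5 = -3.
Step 5. [x - 5 = -3] 5 comes off first (add 5) ⇒ sub: x = 2.

Answer: x ∈ {2}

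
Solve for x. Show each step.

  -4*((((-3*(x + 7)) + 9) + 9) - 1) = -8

Step 1. [-4*((((-3*(x + 7)) + 9) + 9) - 1) = -8] leading coefficient -4: divide by -4. So div: (((-3*(x + 7)) + 9) + 9) - 1 = 2.
Step 2. [(((-3*(x + 7)) + 9) + 9) - 1 = 2] the outer -1 inverts by adding 1, so sub: ((-3*(x + 7)) + 9) + 9 = 3.
Step 3. [((-3*(x + 7)) + 9) + 9 = 3] the outer +9 inverts by subtracting 9 ⇒ sub: (-3*(x + 7)) + 9 = -6.
Step 4. [(-3*(x + 7)) + 9 = -6] -3 | LHS and -3 | -6: pull -3 out. So factor: (x + 7) - 3 = 2.
Step 5. [(x + 7) - 3 = 2] add 3: x sits inside (… - 3) ⇒ sub: x + 7 = 5.
Step 6. [x + 7 = 5] peel the +7: subtract 7 from each side ⇒ sub: x = -2.

Answer: x ∈ {-2}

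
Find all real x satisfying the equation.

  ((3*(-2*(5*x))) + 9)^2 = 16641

Step 1. [((3*(-2*(5*x))) + 9)^2 = 16641] 16641 ≥ 0, LHS is (·)² — take ±√, so sqrt: (3*(-2*(5*x))) + 9 = 129 or -129.
Step 2. [(3*(-2*(5*x))) + 9 = 129 or -129] 3 | LHS and 3 | 129 or -129: pull 3 out ⇒ factor: (-2*(5*x)) + 3 = 43 or -43.
Step 3. [(-2*(5*x)) + 3 = 43 or -43] 3 comes off first (subtract 3) ⇒ sub: -2*(5*x) = 40 or -46.
Step 4. [-2*(5*x) = 40 or -46] LHS = -2·(…); ÷-2 both sides, so div: 5*x = -20 or 23.
Step 5. [5*x = -20 or 23] 5·(inner) — divide through by 5. So div: x = -4 or 23/5.

Answer: x ∈ {-4, 23/5}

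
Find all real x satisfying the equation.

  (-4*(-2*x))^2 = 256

Step 1. [(-4*(-2*x))^2 = 256] √ both sides: 256 ≥ 0 gives two branches. So sqrt: -4*(-2*x) = 16 or -16.
Step 2. [-4*(-2*x) = 16 or -16] -4·(inner) — divide through by -4 ⇒ div: -2*x = -4 or 4.
Step 3. [-2*x = -4 or 4] divide by the outer -2 ⇒ div: x = 2 or -2.

Answer: x ∈ {-2, 2}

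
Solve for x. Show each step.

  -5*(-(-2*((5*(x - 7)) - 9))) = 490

Step 1. [-5*(-(-2*((5*(x - 7)) - 9))) = 490] -5·(inner) — divide through by -5. So div: -(-2*((5*(x - 7)) - 9)) = -98.
Step 2. [-(-2*((5*(x - 7)) - 9)) = -98] leading − — multiply by −1, so neg: -2*((5*(x - 7)) - 9) = 98.
Step 3. [-2*((5*(x - 7)) - 9) = 98] -2·(inner) — divide through by -2 ⇒ div: (5*(x - 7)) - 9 = -49.
Step 4. [(5*(x - 7)) - 9 = -49] -9 is outermost — add 9 both sides, so sub: 5*(x - 7) = -40.
Step 5. [5*(x - 7) = -40] 5 out front; divide by 5 ⇒ div: x - 7 = -8.
Step 6. [x - 7 = -8] the outer -7 inverts by adding 7 ⇒ sub: x = -1.

Answer: x ∈ {-1}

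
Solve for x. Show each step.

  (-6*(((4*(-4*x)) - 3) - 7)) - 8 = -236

Step 1. [(-6*(((4*(-4*x)) - 3) - 7)) - 8 = -236] -8 is outermost — add 8 both sides, so sub: -6*(((4*(-4*x)) - 3) - 7) = -228.
Step 2. [-6*(((4*(-4*x)) - 3) - 7) = -228] -6·(inner) — divide through by -6. So div: ((4*(-4*x)) - 3) - 7 = 38.
Step 3. [((4*(-4*x)) - 3) - 7 = 38] peel the -7: add 7 from each side. So sub: (4*(-4*x)) - 3 = 45.
Step 4. [(4*(-4*x)) - 3 = 45] the outer -3 inverts by adding 3, so sub: 4*(-4*x) = 48.
Step 5. [4*(-4*x) = 48] 4 out front; divide by 4 ⇒ div: -4*x = 12.
Step 6. [-4*x = 12] -4 out front; divide by -4 ⇒ div: x = -3.

Answer: x ∈ {-3}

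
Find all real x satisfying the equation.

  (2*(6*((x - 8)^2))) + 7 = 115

Step 1. [(2*(6*((x - 8)^2))) + 7 = 115] the outer +7 inverts by subtracting 7 ⇒ sub: 2*(6*((x - 8)^2)) = 108.
Step 2. [2*(6*((x - 8)^2)) = 108] leading coefficient 2: divide by 2. So div: 6*((x - 8)^2) = 54.
Step 3. [6*((x - 8)^2) = 54] LHS = 6·(…); ÷6 both sides, so div: (x - 8)^2 = 9.
Step 4. [(x - 8)^2 = 9] 9 ≥ 0, LHS is (·)² — take ±√ ⇒ sqrt: x - 8 = 3 or -3.
Step 5. [x - 8 = 3 or -3] add 8: x sits inside (… - 8) ⇒ sub: x = 11 or 5.

Answer: x ∈ {5, 11}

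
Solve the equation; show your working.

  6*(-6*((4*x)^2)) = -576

Step 1. [6*(-6*((4*x)^2)) = -576] leading coefficient 6: divide by 6 ⇒ div: -6*((4*x)^2) = -96.
Step 2. [-6*((4*x)^2) = -96] -6 out front; divide by -6. So div: (4*x)^2 = 16.
Step 3. [(4*x)^2 = 16] 16 ≥ 0, LHS is (·)² — take ±√. So sqrt: 4*x = 4 or -4.
Step 4. [4*x = 4 or -4] 4·(inner) — divide through by 4 ⇒ div: x = 1 or -1.

Answer: x ∈ {-1, 1}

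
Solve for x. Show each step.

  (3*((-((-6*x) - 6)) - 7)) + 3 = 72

Step 1. [(3*((-((-6*x) - 6)) - 7)) + 3 = 72] 3 divides every term; factor it out. So factor: ((-((-6*x) - 6)) - 7) + 1 = 24.
Step 2. [((-((-6*x) - 6)) - 7) + 1 = 24] 1 comes off first (subtract 1) ⇒ sub: (-((-6*x) - 6)) - 7 = 23.
Step 3. [(-((-6*x) - 6)) - 7 = 23] -7 is outermost — add 7 both sides ⇒ sub: -((-6*x) - 6) = 30.
Step 4. [-((-6*x) - 6) = 30] LHS negated; negate both sides. So neg: (-6*x) - 6 = -30.
Step 5. [(-6*x) - 6 = -30] the outer -6 inverts by adding 6. So sub: -6*x = -24.
Step 6. [-6*x = -24] -6 out front; divide by -6 ⇒ div: x = 4.

Answer: x ∈ {4}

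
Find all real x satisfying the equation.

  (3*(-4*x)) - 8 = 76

Step 1. [(3*(-4*x)) - 8 = 76] -8 is outermost — add 8 both sides ⇒ sub: 3*(-4*x) = 84.
Step 2. [3*(-4*x) = 84] divide by the outer 3, so div: -4*x = 28.
Step 3. [-4*x = 28] divide by the outer -4. So div: x = -7.

Answer: x ∈ {-7}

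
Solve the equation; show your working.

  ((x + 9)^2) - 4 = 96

Step 1. [((x + 9)^2) - 4 = 96] the outer -4 inverts by adding 4, so sub: (x + 9)^2 = 100.
Step 2. [(x + 9)^2 = 100] LHS squared, RHS 100 ≥ 0: apply √ (±) ⇒ sqrt: x + 9 = 10 or -10.
Step 3. [x + 9 = 10 or -10] +9 is outermost — subtract 9 both sides. So sub: x = 1 or -19.

Answer: x ∈ {-19, 1}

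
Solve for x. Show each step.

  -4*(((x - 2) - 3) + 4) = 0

Step 1. [-4*(((x - 2) - 3) + 4) = 0] leading coefficient -4: divide by -4. So div: ((x - 2) - 3) + 4 = 0.
Step 2. [((x - 2) - 3) + 4 = 0] subtract 4: x sits inside (… + 4). So sub: (x - 2) - 3 = -4.
Step 3. [(x - 2) - 3 = -4] -3 is outermost — add 3 both sides, so sub: x - 2 = -1.
Step 4. [x - 2 = -1] the outer -2 inverts by adding 2, so sub: x = 1.

Answer: x ∈ {1}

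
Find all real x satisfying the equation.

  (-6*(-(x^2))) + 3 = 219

Step 1. [(-6*(-(x^2))) + 3 = 219] 3 comes off first (subtract 3). So sub: -6*(-(x^2)) = 216.
Step 2. [-6*(-(x^2)) = 216] -6 out front; divide by -6 ⇒ div: -(x^2) = -36.
Step 3. [-(x^2) = -36] flip signs both sides, so neg: x^2 = 36.
Step 4. [x^2 = 36] 36 ≥ 0, LHS is (·)² — take ±√ ⇒ sqrt: x = 6 or -6.

Answer: x ∈ {-6, 6}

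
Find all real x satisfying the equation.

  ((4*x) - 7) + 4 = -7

Step 1. [((4*x) - 7) + 4 = -7] subtract 4: x sits inside (… + 4). So sub: (4*x) - 7 = -11.
Step 2. [(4*x) - 7 = -11] -7 is outermost — add 7 both sides, so sub: 4*x = -4.
Step 3. [4*x = -4] LHS = 4·(…); ÷4 both sides ⇒ div: x = -1.

Answer: x ∈ {-1}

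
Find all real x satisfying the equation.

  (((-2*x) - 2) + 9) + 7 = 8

Step 1. [(((-2*x) - 2) + 9) + 7 = 8] subtract 7: x sits inside (… + 7). So sub: ((-2*x) - 2) + 9 = 1.
Step 2. [((-2*x) - 2) + 9 = 1] subtract 9: x sits inside (… + 9). So sub: (-2*x) - 2 = -8.
Step 3. [(-2*x) - 2 = -8] -2 | LHS and -2 | -8: pull -2 out. So factor: x + 1 = 4.
Step 4. [x + 1 = 4] subtract 1: x sits inside (… + 1) ⇒ sub: x = 3.

Answer: x ∈ {3}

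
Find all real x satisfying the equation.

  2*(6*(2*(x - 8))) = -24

Step 1. [2*(6*(2*(x - 8))) = -24] divide by the outer 2, so div: 6*(2*(x - 8)) = -12.
Step 2. [6*(2*(x - 8)) = -12] 6·(inner) — divide through by 6 ⇒ div: 2*(x - 8) = -2.
Step 3. [2*(x - 8) = -2] 2·(inner) — divide through by 2. So div: x - 8 = -1.
Step 4. [x - 8 = -1] peel the -8: add 8 from each side, so sub: x = 7.

Answer: x ∈ {7}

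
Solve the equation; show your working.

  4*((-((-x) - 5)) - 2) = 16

Step 1. [4*((-((-x) - 5)) - 2) = 16] 4·(inner) — divide through by 4. So div: (-((-x) - 5)) - 2 = 4.
Step 2. [(-((-x) - 5)) - 2 = 4] 2 comes off first (add 2). So sub: -((-x) - 5) = 6.
Step 3. [-((-x) - 5) = 6] leading − — multiply by −1 ⇒ neg: (-x) - 5 = -6.
Step 4. [(-x) - 5 = -6] -5 is outermost — add 5 both sides. So sub: -x = -1.
Step 5. [-x = -1] flip signs both sides, so neg: x = 1.

Answer: x ∈ {1}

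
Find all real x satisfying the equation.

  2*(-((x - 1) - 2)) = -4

Step 1. [2*(-((x - 1) - 2)) = -4] 2·(inner) — divide through by 2. So div: -((x - 1) - 2) = -2.
Step 2. [-((x - 1) - 2) = -2] leading − — multiply by −1. So neg: (x - 1) - 2 = 2.
Step 3. [(x - 1) - 2 = 2] add 2: x sits inside (… - 2). So sub: x - 1 = 4.
Step 4. [x - 1 = 4] add 1: x sits inside (… - 1), so sub: x = 5.

Answer: x ∈ {5}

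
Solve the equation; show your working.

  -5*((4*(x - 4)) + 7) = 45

Step 1. [-5*((4*(x - 4)) + 7) = 45] divide by the outer -5, so div: (4*(x - 4)) + 7 = -9.
Step 2. [(4*(x - 4)) + 7 = -9] 7 comes off first (subtract 7), so sub: 4*(x - 4) = -16.
Step 3. [4*(x - 4) = -16] leading coefficient 4: divide by 4. So div: x - 4 = -4.
Step 4. [x - 4 = -4] -4 is outermost — add 4 both sides ⇒ sub: x = 0.

Answer: x ∈ {0}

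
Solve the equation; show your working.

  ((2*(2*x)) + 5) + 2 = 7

Step 1. [((2*(2*x)) + 5) + 2 = 7] peel the +2: subtract 2 from each side ⇒ sub: (2*(2*x)) + 5 = 5.
Step 2. [(2*(2*x)) + 5 = 5] subtract 5: x sits inside (… + 5) ⇒ sub: 2*(2*x) = 0.
Step 3. [2*(2*x) = 0] divide by the outer 2. So div: 2*x = 0.
Step 4. [2*x = 0] LHS = 2·(…); ÷2 both sides, so div: x = 0.

Answer: x ∈ {0}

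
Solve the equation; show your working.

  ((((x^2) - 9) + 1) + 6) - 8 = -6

Step 1. [((((x^2) - 9) + 1) + 6) - 8 = -6] add 8: x sits inside (… - 8) ⇒ sub: (((x^2) - 9) + 1) + 6 = 2.
Step 2. [(((x^2) - 9) + 1) + 6 = 2] the outer +6 inverts by subtracting 6. So sub: ((x^2) - 9) + 1 = -4.
Step 3. [((x^2) - 9) + 1 = -4] the outer +1 inverts by subtracting 1 ⇒ sub: (x^2) - 9 = -5.
Step 4. [(x^2) - 9 = -5] -9 is outermost — add 9 both sides. So sub: x^2 = 4.
Step 5. [x^2 = 4] √ both sides: 4 ≥ 0 gives two branches, so sqrt: x = 2 or -2.

Answer: x ∈ {-2, 2}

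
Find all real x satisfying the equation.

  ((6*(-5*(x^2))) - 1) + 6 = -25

Step 1. [((6*(-5*(x^2))) - 1) + 6 = -25] 6 comes off first (subtract 6). So sub: (6*(-5*(x^2))) - 1 = -31.
Step 2. [(6*(-5*(x^2))) - 1 = -31] -1 is outermost — add 1 both sides, so sub: 6*(-5*(x^2)) = -30.
Step 3. [6*(-5*(x^2)) = -30] 6 out front; divide by 6. So div: -5*(x^2) = -5.
Step 4. [-5*(x^2) = -5] divide by the outer -5, so div: x^2 = 1.
Step 5. [x^2 = 1] √ both sides: 1 ≥ 0 gives two branches ⇒ sqrt: x = 1 or -1.

Answer: x ∈ {-1, 1}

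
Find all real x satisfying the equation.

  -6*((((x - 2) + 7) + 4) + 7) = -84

Step 1. [-6*((((x - 2) + 7) + 4) + 7) = -84] -6·(inner) — divide through by -6 ⇒ div: (((x - 2) + 7) + 4) + 7 = 14.
Step 2. [(((x - 2) + 7) + 4) + 7 = 14] subtract 7: x sits inside (… + 7). So sub: ((x - 2) + 7) + 4 = 7.
Step 3. [((x - 2) + 7) + 4 = 7] peel the +4: subtract 4 from each side, so sub: (x - 2) + 7 = 3.
Step 4. [(x - 2) + 7 = 3] 7 comes off first (subtract 7). So sub: x - 2 = -4.
Step 5. [x - 2 = -4] -2 is outermost — add 2 both sides, so sub: x = -2.

Answer: x ∈ {-2}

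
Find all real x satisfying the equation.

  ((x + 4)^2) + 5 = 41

Step 1. [((x + 4)^2) + 5 = 41] 5 comes off first (subtract 5). So sub: (x + 4)^2 = 36.
Step 2. [(x + 4)^2 = 36] LHS squared, RHS 36 ≥ 0: apply √ (±) ⇒ sqrt: x + 4 = 6 or -6.
Step 3. [x + 4 = 6 or -6] subtract 4: x sits inside (… + 4) ⇒ sub: x = 2 or -10.

Answer: x ∈ {-10, 2}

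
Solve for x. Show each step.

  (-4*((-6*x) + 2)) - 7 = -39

Step 1. [(-4*((-6*x) + 2)) - 7 = -39] peel the -7: add 7 from each side ⇒ sub: -4*((-6*x) + 2) = -32.
Step 2. [-4*((-6*x) + 2) = -32] divide by the outer -4 ⇒ div: (-6*x) + 2 = 8.
Step 3. [(-6*x) + 2 = 8] subtract 2: x sits inside (… + 2) ⇒ sub: -6*x = 6.
Step 4. [-6*x = 6] leading coefficient -6: divide by -6, so div: x = -1.

Answer: x ∈ {-1}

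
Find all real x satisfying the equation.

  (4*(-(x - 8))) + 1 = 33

Step 1. [(4*(-(x - 8))) + 1 = 33] the outer +1 inverts by subtracting 1. So sub: 4*(-(x - 8)) = 32.
Step 2. [4*(-(x - 8)) = 32] LHS = 4·(…); ÷4 both sides, so div: -(x - 8) = 8.
Step 3. [-(x - 8) = 8] flip signs both sides. So neg: x - 8 = -8.
Step 4. [x - 8 = -8] peel the -8: add 8 from each side ⇒ sub: x = 0.

Answer: x ∈ {0}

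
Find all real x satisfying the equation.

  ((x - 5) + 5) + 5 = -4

Step 1. [((x - 5) + 5) + 5 = -4] +5 is outermost — subtract 5 both sides, so sub: (x - 5) + 5 = -9.
Step 2. [(x - 5) + 5 = -9] subtract 5: x sits inside (… + 5), so sub: x - 5 = -14.
Step 3. [x - 5 = -14] the outer -5 inverts by adding 5, so sub: x = -9.

Answer: x ∈ {-9}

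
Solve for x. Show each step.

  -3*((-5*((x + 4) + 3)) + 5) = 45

Step 1. [-3*((-5*((x + 4) + 3)) + 5) = 45] -3·(inner) — divide through by -3 ⇒ div: (-5*((x + 4) + 3)) + 5 = -15.
Step 2. [(-5*((x + 4) + 3)) + 5 = -15] 5 comes off first (subtract 5) ⇒ sub: -5*((x + 4) + 3) = -20.
Step 3. [-5*((x + 4) + 3) = -20] leading coefficient -5: divide by -5, so div: (x + 4) + 3 = 4.
Step 4. [(x + 4) + 3 = 4] +3 is outermost — subtract 3 both sides ⇒ sub: x + 4 = 1.
Step 5. [x + 4 = 1] subtract 4: x sits inside (… + 4). So sub: x = -3.

Answer: x ∈ {-3}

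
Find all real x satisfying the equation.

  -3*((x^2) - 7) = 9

Step 1. [-3*((x^2) - 7) = 9] -3·(inner) — divide through by -3. So div: (x^2) - 7 = -3.
Step 2. [(x^2) - 7 = -3] add 7: x sits inside (… - 7) ⇒ sub: x^2 = 4.
Step 3. [x^2 = 4] √ both sides: 4 ≥ 0 gives two branches. So sqrt: x = 2 or -2.

Answer: x ∈ {-2, 2}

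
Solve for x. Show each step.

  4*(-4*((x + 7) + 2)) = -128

Step 1. [4*(-4*((x + 7) + 2)) = -128] LHS = 4·(…); ÷4 both sides ⇒ div: -4*((x + 7) + 2) = -32.
Step 2. [-4*((x + 7) + 2) = -32] divide by the outer -4, so div: (x + 7) + 2 = 8.
Step 3. [(x + 7) + 2 = 8] +2 is outermost — subtract 2 both sides. So sub: x + 7 = 6.
Step 4. [x + 7 = 6] peel the +7: subtract 7 from each side. So sub: x = -1.

Answer: x ∈ {-1}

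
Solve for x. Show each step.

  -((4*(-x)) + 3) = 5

Step 1. [-((4*(-x)) + 3) = 5] flip signs both sides. So neg: (4*(-x)) + 3 = -5.
Step 2. [(4*(-x)) + 3 = -5] 3 comes off first (subtract 3), so sub: 4*(-x) = -8.
Step 3. [4*(-x) = -8] LHS = 4·(…); ÷4 both sides. So div: -x = -2.
Step 4. [-x = -2] flip signs both sides, so neg: x = 2.

Answer: x ∈ {2}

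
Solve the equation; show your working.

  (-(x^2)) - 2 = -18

Step 1. [(-(x^2)) - 2 = -18] add 2: x sits inside (… - 2). So sub: -(x^2) = -16.
Step 2. [-(x^2) = -16] flip signs both sides. So neg: x^2 = 16.
Step 3. [x^2 = 16] √ both sides: 16 ≥ 0 gives two branches ⇒ sqrt: x = 4 or -4.

Answer: x ∈ {-4, 4}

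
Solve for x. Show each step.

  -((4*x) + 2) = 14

Step 1. [-((4*x) + 2) = 14] flip signs both sides ⇒ neg: (4*x) + 2 = -14.
Step 2. [(4*x) + 2 = -14] +2 is outermost — subtract 2 both sides, so sub: 4*x = -16.
Step 3. [4*x = -16] divide by the outer 4, so div: x = -4.

Answer: x ∈ {-4}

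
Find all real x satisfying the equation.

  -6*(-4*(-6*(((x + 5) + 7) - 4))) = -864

Step 1. [-6*(-4*(-6*(((x + 5) + 7) - 4))) = -864] divide by the outer -6, so div: -4*(-6*(((x + 5) + 7) - 4)) = 144.
Step 2. [-4*(-6*(((x + 5) + 7) - 4)) = 144] leading coefficient -4: divide by -4. So div: -6*(((x + 5) + 7) - 4) = -36.
Step 3. [-6*(((x + 5) + 7) - 4) = -36] -6 out front; divide by -6. So div: ((x + 5) + 7) - 4 = 6.
Step 4. [((x + 5) + 7) - 4 = 6] peel the -4: add 4 from each side ⇒ sub: (x + 5) + 7 = 10.
Step 5. [(x + 5) + 7 = 10] subtract 7: x sits inside (… + 7) ⇒ sub: x + 5 = 3.
Step 6. [x + 5 = 3] subtract 5: x sits inside (… + 5), so sub: x = -2.

Answer: x ∈ {-2}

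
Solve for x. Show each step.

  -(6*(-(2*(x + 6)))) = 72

Step 1. [-(6*(-(2*(x + 6)))) = 72] leading − — multiply by −1. So neg: 6*(-(2*(x + 6))) = -72.
Step 2. [6*(-(2*(x + 6))) = -72] 6 out front; divide by 6 ⇒ div: -(2*(x + 6)) = -12.
Step 3. [-(2*(x + 6)) = -12] flip signs both sides ⇒ neg: 2*(x + 6) = 12.
Step 4. [2*(x + 6) = 12] leading coefficient 2: divide by 2 ⇒ div: x + 6 = 6.
Step 5. [x + 6 = 6] subtract 6: x sits inside (… + 6), so sub: x = 0.

Answer: x ∈ {0}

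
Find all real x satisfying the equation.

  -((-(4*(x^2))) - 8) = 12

Step 1. [-((-(4*(x^2))) - 8) = 12] LHS negated; negate both sides. So neg: (-(4*(x^2))) - 8 = -12.
Step 2. [(-(4*(x^2))) - 8 = -12] the outer -8 inverts by adding 8, so sub: -(4*(x^2)) = -4.
Step 3. [-(4*(x^2)) = -4] LHS negated; negate both sides. So neg: 4*(x^2) = 4.
Step 4. [4*(x^2) = 4] 4 out front; divide by 4 ⇒ div: x^2 = 1.
Step 5. [x^2 = 1] √ both sides: 1 ≥ 0 gives two branches, so sqrt: x = 1 or -1.

Answer: x ∈ {-1, 1}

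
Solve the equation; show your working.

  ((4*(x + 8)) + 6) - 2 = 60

Step 1. [((4*(x + 8)) + 6) - 2 = 60] 2 comes off first (add 2), so sub: (4*(x + 8)) + 6 = 62.
Step 2. [(4*(x + 8)) + 6 = 62] the outer +6 inverts by subtracting 6. So sub: 4*(x + 8) = 56.
Step 3. [4*(x + 8) = 56] 4·(inner) — divide through by 4 ⇒ div: x + 8 = 14.
Step 4. [x + 8 = 14] subtract 8: x sits inside (… + 8), so sub: x = 6.

Answer: x ∈ {6}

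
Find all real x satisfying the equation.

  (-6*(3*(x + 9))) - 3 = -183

Step 1. [(-6*(3*(x + 9))) - 3 = -183] add 3: x sits inside (… - 3), so sub: -6*(3*(x + 9)) = -180.
Step 2. [-6*(3*(x + 9)) = -180] leading coefficient -6: divide by -6, so div: 3*(x + 9) = 30.
Step 3. [3*(x + 9) = 30] LHS = 3·(…); ÷3 both sides. So div: x + 9 = 10.
Step 4. [x + 9 = 10] the outer +9 inverts by subtracting 9. So sub: x = 1.

Answer: x ∈ {1}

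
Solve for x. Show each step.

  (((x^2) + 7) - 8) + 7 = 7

Step 1. [(((x^2) + 7) - 8) + 7 = 7] subtract 7: x sits inside (… + 7), so sub: ((x^2) + 7) - 8 = 0.
Step 2. [((x^2) + 7) - 8 = 0] 8 comes off first (add 8) ⇒ sub: (x^2) + 7 = 8.
Step 3. [(x^2) + 7 = 8] +7 is outermost — subtract 7 both sides, so sub: x^2 = 1.
Step 4. [x^2 = 1] √ both sides: 1 ≥ 0 gives two branches, so sqrt: x = 1 or -1.

Answer: x ∈ {-1, 1}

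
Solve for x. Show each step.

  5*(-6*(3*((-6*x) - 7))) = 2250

Step 1. [5*(-6*(3*((-6*x) - 7))) = 2250] divide by the outer 5 ⇒ div: -6*(3*((-6*x) - 7)) = 450.
Step 2. [-6*(3*((-6*x) - 7)) = 450] LHS = -6·(…); ÷-6 both sides ⇒ div: 3*((-6*x) - 7) = -75.
Step 3. [3*((-6*x) - 7) = -75] 3·(inner) — divide through by 3 ⇒ div: (-6*x) - 7 = -25.
Step 4. [(-6*x) - 7 = -25] -7 is outermost — add 7 both sides ⇒ sub: -6*x = -18.
Step 5. [-6*x = -18] leading coefficient -6: divide by -6, so div: x = 3.

Answer: x ∈ {3}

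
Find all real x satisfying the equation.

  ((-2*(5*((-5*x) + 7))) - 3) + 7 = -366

Step 1. [((-2*(5*((-5*x) + 7))) - 3) + 7 = -366] 7 comes off first (subtract 7), so sub: (-2*(5*((-5*x) + 7))) - 3 = -373.
Step 2. [(-2*(5*((-5*x) + 7))) - 3 = -373] add 3: x sits inside (… - 3), so sub: -2*(5*((-5*x) + 7)) = -370.
Step 3. [-2*(5*((-5*x) + 7)) = -370] divide by the outer -2 ⇒ div: 5*((-5*x) + 7) = 185.
Step 4. [5*((-5*x) + 7) = 185] LHS = 5·(…); ÷5 both sides, so div: (-5*x) + 7 = 37.
Step 5. [(-5*x) + 7 = 37] peel the +7: subtract 7 from each side ⇒ sub: -5*x = 30.
Step 6. [-5*x = 30] -5·(inner) — divide through by -5, so div: x = -6.

Answer: x ∈ {-6}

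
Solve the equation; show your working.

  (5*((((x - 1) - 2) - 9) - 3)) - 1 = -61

Step 1. [(5*((((x - 1) - 2) - 9) - 3)) - 1 = -61] the outer -1 inverts by adding 1 ⇒ sub: 5*((((x - 1) - 2) - 9) - 3) = -60.
Step 2. [5*((((x - 1) - 2) - 9) - 3) = -60] 5 out front; divide by 5 ⇒ div: (((x - 1) - 2) - 9) - 3 = -12.
Step 3. [(((x - 1) - 2) - 9) - 3 = -12] -3 is outermost — add 3 both sides, so sub: ((x - 1) - 2) - 9 = -9.
Step 4. [((x - 1) - 2) - 9 = -9] 9 comes off first (add 9), so sub: (x - 1) - 2 = 0.
Step 5. [(x - 1) - 2 = 0] the outer -2 inverts by adding 2 ⇒ sub: x - 1 = 2.
Step 6. [x - 1 = 2] peel the -1: add 1 from each side ⇒ sub: x = 3.

Answer: x ∈ {3}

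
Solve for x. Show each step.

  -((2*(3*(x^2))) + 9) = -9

Step 1. [-((2*(3*(x^2))) + 9) = -9] LHS negated; negate both sides ⇒ neg: (2*(3*(x^2))) + 9 = 9.
Step 2. [(2*(3*(x^2))) + 9 = 9] +9 is outermost — subtract 9 both sides. So sub: 2*(3*(x^2)) = 0.
Step 3. [2*(3*(x^2)) = 0] 2 out front; divide by 2 ⇒ div: 3*(x^2) = 0.
Step 4. [3*(x^2) = 0] leading coefficient 3: divide by 3, so div: x^2 = 0.
Step 5. [x^2 = 0] LHS squared, RHS 0 ≥ 0: apply √ (±), so sqrt: x = 0.

Answer: x ∈ {0}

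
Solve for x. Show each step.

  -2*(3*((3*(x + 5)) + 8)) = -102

Step 1. [-2*(3*((3*(x + 5)) + 8)) = -102] leading coefficient -2: divide by -2 ⇒ div: 3*((3*(x + 5)) + 8) = 51.
Step 2. [3*((3*(x + 5)) + 8) = 51] 3·(inner) — divide through by 3, so div: (3*(x + 5)) + 8 = 17.
Step 3. [(3*(x + 5)) + 8 = 17] 8 comes off first (subtract 8). So sub: 3*(x + 5) = 9.
Step 4. [3*(x + 5) = 9] 3·(inner) — divide through by 3. So div: x + 5 = 3.
Step 5. [x + 5 = 3] subtract 5: x sits inside (… + 5) ⇒ sub: x = -2.

Answer: x ∈ {-2}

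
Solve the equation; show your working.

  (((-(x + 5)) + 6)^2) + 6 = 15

Step 1. [(((-(x + 5)) + 6)^2) + 6 = 15] subtract 6: x sits inside (… + 6), so sub: ((-(x + 5)) + 6)^2 = 9.
Step 2. [((-(x + 5)) + 6)^2 = 9] √ both sides: 9 ≥ 0 gives two branches ⇒ sqrt: (-(x + 5)) + 6 = 3 or -3.
Step 3. [(-(x + 5)) + 6 = 3 or -3] subtract 6: x sits inside (… + 6) ⇒ sub: -(x + 5) = -3 or -9.
Step 4. [-(x + 5) = -3 or -9] leading − — multiply by −1, so neg: x + 5 = 3 or 9.
Step 5. [x + 5 = 3 or 9] the outer +5 inverts by subtracting 5, so sub: x = -2 or 4.

Answer: x ∈ {-2, 4}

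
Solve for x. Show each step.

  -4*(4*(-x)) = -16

Step 1. [-4*(4*(-x)) = -16] LHS = -4·(…); ÷-4 both sides. So div: 4*(-x) = 4.
Step 2. [4*(-x) = 4] 4·(inner) — divide through by 4. So div: -x = 1.
Step 3. [-x = 1] flip signs both sides, so neg: x = -1.

Answer: x ∈ {-1}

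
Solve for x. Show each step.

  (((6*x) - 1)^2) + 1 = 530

Step 1. [(((6*x) - 1)^2) + 1 = 530] 1 comes off first (subtract 1). So sub: ((6*x) - 1)^2 = 529.
Step 2. [((6*x) - 1)^2 = 529] LHS squared, RHS 529 ≥ 0: apply √ (±), so sqrt: (6*x) - 1 = 23 or -23.
Step 3. [(6*x) - 1 = 23 or -23] 1 comes off first (add 1), so sub: 6*x = 24 or -22.
Step 4. [6*x = 24 or -22] divide by the outer 6 ⇒ div: x = 4 or -11/3.

Answer: x ∈ {-11/3, 4}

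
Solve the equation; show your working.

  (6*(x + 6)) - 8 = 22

Step 1. [(6*(x + 6)) - 8 = 22] -8 is outermost — add 8 both sides. So sub: 6*(x + 6) = 30.
Step 2. [6*(x + 6) = 30] 6 out front; divide by 6, so div: x + 6 = 5.
Step 3. [x + 6 = 5] the outer +6 inverts by subtracting 6 ⇒ sub: x = -1.

Answer: x ∈ {-1}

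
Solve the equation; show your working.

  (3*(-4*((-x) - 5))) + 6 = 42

Step 1. [(3*(-4*((-x) - 5))) + 6 = 42] 6 comes off first (subtract 6). So sub: 3*(-4*((-x) - 5)) = 36.
Step 2. [3*(-4*((-x) - 5)) = 36] leading coefficient 3: divide by 3. So div: -4*((-x) - 5) = 12.
Step 3. [-4*((-x) - 5) = 12] -4·(inner) — divide through by -4, so div: (-x) - 5 = -3.
Step 4. [(-x) - 5 = -3] the outer -5 inverts by adding 5. So sub: -x = 2.
Step 5. [-x = 2] LHS negated; negate both sides. So neg: x = -2.

Answer: x ∈ {-2}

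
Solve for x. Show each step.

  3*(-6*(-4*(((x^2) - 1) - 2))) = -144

Step 1. [3*(-6*(-4*(((x^2) - 1) - 2))) = -144] 3 out front; divide by 3. So div: -6*(-4*(((x^2) - 1) - 2)) = -48.
Step 2. [-6*(-4*(((x^2) - 1) - 2)) = -48] -6 out front; divide by -6 ⇒ div: -4*(((x^2) - 1) - 2) = 8.
Step 3. [-4*(((x^2) - 1) - 2) = 8] -4·(inner) — divide through by -4 ⇒ div: ((x^2) - 1) - 2 = -2.
Step 4. [((x^2) - 1) - 2 = -2] -2 is outermost — add 2 both sides, so sub: (x^2) - 1 = 0.
Step 5. [(x^2) - 1 = 0] 1 comes off first (add 1). So sub: x^2 = 1.
Step 6. [x^2 = 1] √ both sides: 1 ≥ 0 gives two branches, so sqrt: x = 1 or -1.

Answer: x ∈ {-1, 1}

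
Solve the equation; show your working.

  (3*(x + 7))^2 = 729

Step 1. [(3*(x + 7))^2 = 729] √ both sides: 729 ≥ 0 gives two branches. So sqrt: 3*(x + 7) = 27 or -27.
Step 2. [3*(x + 7) = 27 or -27] divide by the outer 3, so div: x + 7 = 9 or -9.
Step 3. [x + 7 = 9 or -9] peel the +7: subtract 7 from each side. So sub: x = 2 or -16.

Answer: x ∈ {-16, 2}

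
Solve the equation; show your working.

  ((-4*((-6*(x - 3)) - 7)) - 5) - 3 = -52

Step 1. [((-4*((-6*(x - 3)) - 7)) - 5) - 3 = -52] 3 comes off first (add 3), so sub: (-4*((-6*(x - 3)) - 7)) - 5 = -49.
Step 2. [(-4*((-6*(x - 3)) - 7)) - 5 = -49] peel the -5: add 5 from each side ⇒ sub: -4*((-6*(x - 3)) - 7) = -44.
Step 3. [-4*((-6*(x - 3)) - 7) = -44] leading coefficient -4: divide by -4. So div: (-6*(x - 3)) - 7 = 11.
Step 4. [(-6*(x - 3)) - 7 = 11] -7 is outermost — add 7 both sides. So sub: -6*(x - 3) = 18.
Step 5. [-6*(x - 3) = 18] -6 out front; divide by -6. So div: x - 3 = -3.
Step 6. [x - 3 = -3] peel the -3: add 3 from each side, so sub: x = 0.

Answer: x ∈ {0}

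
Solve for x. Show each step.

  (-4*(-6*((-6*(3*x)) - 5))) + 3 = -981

Step 1. [(-4*(-6*((-6*(3*x)) - 5))) + 3 = -981] the outer +3 inverts by subtracting 3, so sub: -4*(-6*((-6*(3*x)) - 5)) = -984.
Step 2. [-4*(-6*((-6*(3*x)) - 5)) = -984] -4 out front; divide by -4. So div: -6*((-6*(3*x)) - 5) = 246.
Step 3. [-6*((-6*(3*x)) - 5) = 246] divide by the outer -6 ⇒ div: (-6*(3*x)) - 5 = -41.
Step 4. [(-6*(3*x)) - 5 = -41] add 5: x sits inside (… - 5). So sub: -6*(3*x) = -36.
Step 5. [-6*(3*x) = -36] leading coefficient -6: divide by -6. So div: 3*x = 6.
Step 6. [3*x = 6] 3 out front; divide by 3. So div: x = 2.

Answer: x ∈ {2}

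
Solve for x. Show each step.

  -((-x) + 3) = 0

Step 1. [-((-x) + 3) = 0] flip signs both sides. So neg: (-x) + 3 = 0.
Step 2. [(-x) + 3 = 0] peel the +3: subtract 3 from each side ⇒ sub: -x = -3.
Step 3. [-x = -3] leading − — multiply by −1, so neg: x = 3.

Answer: x ∈ {3}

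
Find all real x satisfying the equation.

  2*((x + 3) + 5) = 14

Step 1. [2*((x + 3) + 5) = 14] leading coefficient 2: divide by 2. So div: (x + 3) + 5 = 7.
Step 2. [(x + 3) + 5 = 7] peel the +5: subtract 5 from each side, so sub: x + 3 = 2.
Step 3. [x + 3 = 2] 3 comes off first (subtract 3), so sub: x = -1.

Answer: x ∈ {-1}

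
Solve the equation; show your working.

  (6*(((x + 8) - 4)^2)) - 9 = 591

Step 1. [(6*(((x + 8) - 4)^2)) - 9 = 591] add 9: x sits inside (… - 9), so sub: 6*(((x + 8) - 4)^2) = 600.
Step 2. [6*(((x + 8) - 4)^2) = 600] LHS = 6·(…); ÷6 both sides ⇒ div: ((x + 8) - 4)^2 = 100.
Step 3. [((x + 8) - 4)^2 = 100] √ both sides: 100 ≥ 0 gives two branches ⇒ sqrt: (x + 8) - 4 = 10 or -10.
Step 4. [(x + 8) - 4 = 10 or -10] peel the -4: add 4 from each side. So sub: x + 8 = 14 or -6.
Step 5. [x + 8 = 14 or -6] the outer +8 inverts by subtracting 8 ⇒ sub: x = 6 or -14.

Answer: x ∈ {-14, 6}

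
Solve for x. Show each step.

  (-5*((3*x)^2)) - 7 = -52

Step 1. [(-5*((3*x)^2)) - 7 = -52] 7 comes off first (add 7), so sub: -5*((3*x)^2) = -45.
Step 2. [-5*((3*x)^2) = -45] LHS = -5·(…); ÷-5 both sides. So div: (3*x)^2 = 9.
Step 3. [(3*x)^2 = 9] LHS squared, RHS 9 ≥ 0: apply √ (±), so sqrt: 3*x = 3 or -3.
Step 4. [3*x = 3 or -3] 3 out front; divide by 3 ⇒ div: x = 1 or -1.

Answer: x ∈ {-1, 1}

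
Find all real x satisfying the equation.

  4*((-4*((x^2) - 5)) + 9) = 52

Step 1. [4*((-4*((x^2) - 5)) + 9) = 52] 4·(inner) — divide through by 4. So div: (-4*((x^2) - 5)) + 9 = 13.
Step 2. [(-4*((x^2) - 5)) + 9 = 13] the outer +9 inverts by subtracting 9, so sub: -4*((x^2) - 5) = 4.
Step 3. [-4*((x^2) - 5) = 4] -4·(inner) — divide through by -4, so div: (x^2) - 5 = -1.
Step 4. [(x^2) - 5 = -1] add 5: x sits inside (… - 5), so sub: x^2 = 4.
Step 5. [x^2 = 4] √ both sides: 4 ≥ 0 gives two branches. So sqrt: x = 2 or -2.

Answer: x ∈ {-2, 2}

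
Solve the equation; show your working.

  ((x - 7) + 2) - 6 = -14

Step 1. [((x - 7) + 2) - 6 = -14] 6 comes off first (add 6), so sub: (x - 7) + 2 = -8.
Step 2. [(x - 7) + 2 = -8] subtract 2: x sits inside (… + 2), so sub: x - 7 = -10.
Step 3. [x - 7 = -10] peel the -7: add 7 from each side ⇒ sub: x = -3.

Answer: x ∈ {-3}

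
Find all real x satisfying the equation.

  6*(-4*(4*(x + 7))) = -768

Step 1. [6*(-4*(4*(x + 7))) = -768] 6 out front; divide by 6, so div: -4*(4*(x + 7)) = -128.
Step 2. [-4*(4*(x + 7)) = -128] LHS = -4·(…); ÷-4 both sides ⇒ div: 4*(x + 7) = 32.
Step 3. [4*(x + 7) = 32] 4 out front; divide by 4 ⇒ div: x + 7 = 8.
Step 4. [x + 7 = 8] +7 is outermost — subtract 7 both sides, so sub: x = 1.

Answer: x ∈ {1}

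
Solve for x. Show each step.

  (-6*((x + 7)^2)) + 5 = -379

Step 1. [(-6*((x + 7)^2)) + 5 = -379] peel the +5: subtract 5 from each side, so sub: -6*((x + 7)^2) = -384.
Step 2. [-6*((x + 7)^2) = -384] -6 out front; divide by -6, so div: (x + 7)^2 = 64.
Step 3. [(x + 7)^2 = 64] 64 ≥ 0, LHS is (·)² — take ±√. So sqrt: x + 7 = 8 or -8.
Step 4. [x + 7 = 8 or -8] 7 comes off first (subtract 7) ⇒ sub: x = 1 or -15.

Answer: x ∈ {-15, 1}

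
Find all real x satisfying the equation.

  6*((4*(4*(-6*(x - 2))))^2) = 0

Step 1. [6*((4*(4*(-6*(x - 2))))^2) = 0] divide by the outer 6 ⇒ div: (4*(4*(-6*(x - 2))))^2 = 0.
Step 2. [(4*(4*(-6*(x - 2))))^2 = 0] LHS squared, RHS 0 ≥ 0: apply √ (±) ⇒ sqrt: 4*(4*(-6*(x - 2))) = 0.
Step 3. [4*(4*(-6*(x - 2))) = 0] 4 out front; divide by 4 ⇒ div: 4*(-6*(x - 2)) = 0.
Step 4. [4*(-6*(x - 2)) = 0] leading coefficient 4: divide by 4. So div: -6*(x - 2) = 0.
Step 5. [-6*(x - 2) = 0] leading coefficient -6: divide by -6. So div: x - 2 = 0.
Step 6. [x - 2 = 0] 2 comes off first (add 2), so sub: x = 2.

Answer: x ∈ {2}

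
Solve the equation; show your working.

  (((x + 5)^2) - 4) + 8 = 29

Step 1. [(((x + 5)^2) - 4) + 8 = 29] subtract 8: x sits inside (… + 8). So sub: ((x + 5)^2) - 4 = 21.
Step 2. [((x + 5)^2) - 4 = 21] the outer -4 inverts by adding 4. So sub: (x + 5)^2 = 25.
Step 3. [(x + 5)^2 = 25] √ both sides: 25 ≥ 0 gives two branches ⇒ sqrt: x + 5 = 5 or -5.
Step 4. [x + 5 = 5 or -5] peel the +5: subtract 5 from each side, so sub: x = 0 or -10.

Answer: x ∈ {-10, 0}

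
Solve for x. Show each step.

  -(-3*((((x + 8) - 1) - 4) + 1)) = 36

Step 1. [-(-3*((((x + 8) - 1) - 4) + 1)) = 36] LHS negated; negate both sides, so neg: -3*((((x + 8) - 1) - 4) + 1) = -36.
Step 2. [-3*((((x + 8) - 1) - 4) + 1) = -36] LHS = -3·(…); ÷-3 both sides ⇒ div: (((x + 8) - 1) - 4) + 1 = 12.
Step 3. [(((x + 8) - 1) - 4) + 1 = 12] subtract 1: x sits inside (… + 1). So sub: ((x + 8) - 1) - 4 = 11.
Step 4. [((x + 8) - 1) - 4 = 11] 4 comes off first (add 4), so sub: (x + 8) - 1 = 15.
Step 5. [(x + 8) - 1 = 15] add 1: x sits inside (… - 1) ⇒ sub: x + 8 = 16.
Step 6. [x + 8 = 16] the outer +8 inverts by subtracting 8 ⇒ sub: x = 8.

Answer: x ∈ {8}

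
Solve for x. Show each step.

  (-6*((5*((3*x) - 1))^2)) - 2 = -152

Step 1. [(-6*((5*((3*x) - 1))^2)) - 2 = -152] -2 is outermost — add 2 both sides. So sub: -6*((5*((3*x) - 1))^2) = -150.
Step 2. [-6*((5*((3*x) - 1))^2) = -150] divide by the outer -6 ⇒ div: (5*((3*x) - 1))^2 = 25.
Step 3. [(5*((3*x) - 1))^2 = 25] LHS squared, RHS 25 ≥ 0: apply √ (±). So sqrt: 5*((3*x) - 1) = 5 or -5.
Step 4. [5*((3*x) - 1) = 5 or -5] divide by the outer 5. So div: (3*x) - 1 = 1 or -1.
Step 5. [(3*x) - 1 = 1 or -1] the outer -1 inverts by adding 1 ⇒ sub: 3*x = 2 or 0.
Step 6. [3*x = 2 or 0] LHS = 3·(…); ÷3 both sides, so div: x = 2/3 or 0.

Answer: x ∈ {0, 2/3}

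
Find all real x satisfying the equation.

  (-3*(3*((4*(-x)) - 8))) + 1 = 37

Step 1. [(-3*(3*((4*(-x)) - 8))) + 1 = 37] the outer +1 inverts by subtracting 1. So sub: -3*(3*((4*(-x)) - 8)) = 36.
Step 2. [-3*(3*((4*(-x)) - 8)) = 36] -3·(inner) — divide through by -3, so div: 3*((4*(-x)) - 8) = -12.
Step 3. [3*((4*(-x)) - 8) = -12] leading coefficient 3: divide by 3, so div: (4*(-x)) - 8 = -4.
Step 4. [(4*(-x)) - 8 = -4] 8 comes off first (add 8). So sub: 4*(-x) = 4.
Step 5. [4*(-x) = 4] 4·(inner) — divide through by 4 ⇒ div: -x = 1.
Step 6. [-x = 1] flip signs both sides, so neg: x = -1.

Answer: x ∈ {-1}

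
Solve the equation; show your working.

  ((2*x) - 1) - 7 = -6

Step 1. [((2*x) - 1) - 7 = -6] add 7: x sits inside (… - 7), so sub: (2*x) - 1 = 1.
Step 2. [(2*x) - 1 = 1] add 1: x sits inside (… - 1). So sub: 2*x = 2.
Step 3. [2*x = 2] 2·(inner) — divide through by 2. So div: x = 1.

Answer: x ∈ {1}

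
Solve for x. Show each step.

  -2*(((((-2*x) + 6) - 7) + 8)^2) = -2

Step 1. [-2*(((((-2*x) + 6) - 7) + 8)^2) = -2] leading coefficient -2: divide by -2, so div: ((((-2*x) + 6) - 7) + 8)^2 = 1.
Step 2. [((((-2*x) + 6) - 7) + 8)^2 = 1] √ both sides: 1 ≥ 0 gives two branches ⇒ sqrt: (((-2*x) + 6) - 7) + 8 = 1 or -1.
Step 3. [(((-2*x) + 6) - 7) + 8 = 1 or -1] 8 comes off first (subtract 8), so sub: ((-2*x) + 6) - 7 = -7 or -9.
Step 4. [((-2*x) + 6) - 7 = -7 or -9] the outer -7 inverts by adding 7, so sub: (-2*x) + 6 = 0 or -2.
Step 5. [(-2*x) + 6 = 0 or -2] +6 is outermost — subtract 6 both sides ⇒ sub: -2*x = -6 or -8.
Step 6. [-2*x = -6 or -8] LHS = -2·(…); ÷-2 both sides ⇒ div: x = 3 or 4.

Answer: x ∈ {3, 4}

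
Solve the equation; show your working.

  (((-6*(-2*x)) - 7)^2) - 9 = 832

Step 1. [(((-6*(-2*x)) - 7)^2) - 9 = 832] add 9: x sits inside (… - 9), so sub: ((-6*(-2*x)) - 7)^2 = 841.
Step 2. [((-6*(-2*x)) - 7)^2 = 841] LHS squared, RHS 841 ≥ 0: apply √ (±), so sqrt: (-6*(-2*x)) - 7 = 29 or -29.
Step 3. [(-6*(-2*x)) - 7 = 29 or -29] the outer -7 inverts by adding 7, so sub: -6*(-2*x) = 36 or -22.
Step 4. [-6*(-2*x) = 36 or -22] divide by the outer -6, so div: -2*x = -6 or 11/3.
Step 5. [-2*x = -6 or 11/3] -2 out front; divide by -2. So div: x = 3 or -11/6.

Answer: x ∈ {-11/6, 3}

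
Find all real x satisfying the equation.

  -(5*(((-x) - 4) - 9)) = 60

Step 1. [-(5*(((-x) - 4) - 9)) = 60] flip signs both sides, so neg: 5*(((-x) - 4) - 9) = -60.
Step 2. [5*(((-x) - 4) - 9) = -60] divide by the outer 5, so div: ((-x) - 4) - 9 = -12.
Step 3. [((-x) - 4) - 9 = -12] -9 is outermost — add 9 both sides, so sub: (-x) - 4 = -3.
Step 4. [(-x) - 4 = -3] -4 is outermost — add 4 both sides. So sub: -x = 1.
Step 5. [-x = 1] flip signs both sides. So neg: x = -1.

Answer: x ∈ {-1}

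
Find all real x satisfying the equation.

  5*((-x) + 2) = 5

Step 1. [5*((-x) + 2) = 5] 5·(inner) — divide through by 5, so div: (-x) + 2 = 1.
Step 2. [(-x) + 2 = 1] the outer +2 inverts by subtracting 2, so sub: -x = -1.
Step 3. [-x = -1] flip signs both sides, so neg: x = 1.

Answer: x ∈ {1}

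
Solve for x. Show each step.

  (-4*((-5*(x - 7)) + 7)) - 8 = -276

Step 1. [(-4*((-5*(x - 7)) + 7)) - 8 = -276] common factor -4 (LHS and -276) — divide through, so factor: ((-5*(x - 7)) + 7) + 2 = 69.
Step 2. [((-5*(x - 7)) + 7) + 2 = 69] 2 comes off first (subtract 2), so sub: (-5*(x - 7)) + 7 = 67.
Step 3. [(-5*(x - 7)) + 7 = 67] peel the +7: subtract 7 from each side, so sub: -5*(x - 7) = 60.
Step 4. [-5*(x - 7) = 60] -5 out front; divide by -5. So div: x - 7 = -12.
Step 5. [x - 7 = -12] the outer -7 inverts by adding 7 ⇒ sub: x = -5.

Answer: x ∈ {-5}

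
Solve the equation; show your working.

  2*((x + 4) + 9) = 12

Step 1. [2*((x + 4) + 9) = 12] 2 out front; divide by 2 ⇒ div: (x + 4) + 9 = 6.
Step 2. [(x + 4) + 9 = 6] subtract 9: x sits inside (… + 9), so sub: x + 4 = -3.
Step 3. [x + 4 = -3] 4 comes off first (subtract 4). So sub: x = -7.

Answer: x ∈ {-7}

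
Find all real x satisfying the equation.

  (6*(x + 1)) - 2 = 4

Step 1. [(6*(x + 1)) - 2 = 4] the outer -2 inverts by adding 2 ⇒ sub: 6*(x + 1) = 6.
Step 2. [6*(x + 1) = 6] divide by the outer 6 ⇒ div: x + 1 = 1.
Step 3. [x + 1 = 1] 1 comes off first (subtract 1), so sub: x = 0.

Answer: x ∈ {0}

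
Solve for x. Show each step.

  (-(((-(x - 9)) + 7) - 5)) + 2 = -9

Step 1. [(-(((-(x - 9)) + 7) - 5)) + 2 = -9] peel the +2: subtract 2 from each side ⇒ sub: -(((-(x - 9)) + 7) - 5) = -11.
Step 2. [-(((-(x - 9)) + 7) - 5) = -11] flip signs both sides, so neg: ((-(x - 9)) + 7) - 5 = 11.
Step 3. [((-(x - 9)) + 7) - 5 = 11] 5 comes off first (add 5). So sub: (-(x - 9)) + 7 = 16.
Step 4. [(-(x - 9)) + 7 = 16] +7 is outermost — subtract 7 both sides ⇒ sub: -(x - 9) = 9.
Step 5. [-(x - 9) = 9] flip signs both sides, so neg: x - 9 = -9.
Step 6. [x - 9 = -9] the outer -9 inverts by adding 9 ⇒ sub: x = 0.

Answer: x ∈ {0}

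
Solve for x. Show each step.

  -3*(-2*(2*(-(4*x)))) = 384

Step 1. [-3*(-2*(2*(-(4*x)))) = 384] -3 out front; divide by -3, so div: -2*(2*(-(4*x))) = -128.
Step 2. [-2*(2*(-(4*x))) = -128] LHS = -2·(…); ÷-2 both sides ⇒ div: 2*(-(4*x)) = 64.
Step 3. [2*(-(4*x)) = 64] leading coefficient 2: divide by 2. So div: -(4*x) = 32.
Step 4. [-(4*x) = 32] leading − — multiply by −1, so neg: 4*x = -32.
Step 5. [4*x = -32] divide by the outer 4 ⇒ div: x = -8.

Answer: x ∈ {-8}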